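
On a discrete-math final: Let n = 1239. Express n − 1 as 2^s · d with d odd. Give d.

619

Halving: 1238 → 619; 619 is odd.
So 1238 = 2^1 · 619.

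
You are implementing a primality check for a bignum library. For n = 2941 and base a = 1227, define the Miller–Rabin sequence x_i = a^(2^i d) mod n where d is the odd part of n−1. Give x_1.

2518

n − 1 = 2940 = 2^2 · 735, so s = 2 and d = 735.
By repeated squaring, 1227^735 ≡ 142 (mod 2941).
x_0 = 142.
x_1 = 142^2 mod 2941 = 2518.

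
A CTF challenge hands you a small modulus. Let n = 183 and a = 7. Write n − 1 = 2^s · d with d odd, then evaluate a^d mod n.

n − 1 = 182 = 2^1 · 91, so s = 1 and d = 91.
7^91 mod 183 = 115.

115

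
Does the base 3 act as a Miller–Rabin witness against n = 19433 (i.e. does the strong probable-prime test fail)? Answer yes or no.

no

n − 1 = 19432 = 2^3 · 2429, so s = 3 and d = 2429.
x_0 = 3^2429 mod 19433 = 7276.
x_0 is neither 1 nor 19432, so continue squaring.
x_1 = 7276^2 mod 19433 = 4684.
x_2 = 4684^2 mod 19433 = 19432.
x_2 ≡ −1, so 3 is not a witness.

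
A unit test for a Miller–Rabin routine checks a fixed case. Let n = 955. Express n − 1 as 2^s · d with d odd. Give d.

Halving: 954 → 477; 477 is odd.
So 954 = 2^1 · 477.

477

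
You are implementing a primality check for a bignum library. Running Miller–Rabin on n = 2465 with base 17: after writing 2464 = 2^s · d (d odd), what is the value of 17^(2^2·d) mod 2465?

2176

n − 1 = 2464 = 2^5 · 77, so s = 5 and d = 77.
x_0 = 17^77 mod 2465 = 17.
x_1 = 17^2 mod 2465 = 289.
x_2 = 289^2 mod 2465 = 2176.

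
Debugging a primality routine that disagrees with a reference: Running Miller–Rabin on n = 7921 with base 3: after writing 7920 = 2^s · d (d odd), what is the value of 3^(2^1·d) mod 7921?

n − 1 = 7920 = 2^4 · 495, so s = 4 and d = 495.
x_0 = 3^495 mod 7921 = 6015.
x_1 = 6015^2 mod 7921 = 5018.

5018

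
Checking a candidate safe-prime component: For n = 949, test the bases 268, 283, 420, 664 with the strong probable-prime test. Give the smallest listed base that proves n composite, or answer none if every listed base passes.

n − 1 = 948 = 2^2 · 237, so s = 2 and d = 237.
Base 268: x_0 = 268^237 mod 949 = 684. x_0 is neither 1 nor 948, so continue squaring. x_1 = 684^2 mod 949 = 948. x_1 ≡ −1, so 268 is not a witness.
Base 283: x_0 = 283^237 mod 949 = 220. x_0 is neither 1 nor 948, so continue squaring. x_1 = 220^2 mod 949 = 1. x_1 = 1 but x_0 ≠ ±1, a nontrivial square root of 1 — 283 is a witness and 949 is composite.
Base 420: x_0 = 420^237 mod 949 = 519. x_0 is neither 1 nor 948, so continue squaring. x_1 = 519^2 mod 949 = 794. Reached i = s−1 = 1 without hitting −1: 420 is a Miller–Rabin witness and 949 is composite.
Base 664: x_0 = 664^237 mod 949 = 209. x_0 is neither 1 nor 948, so continue squaring. x_1 = 209^2 mod 949 = 27. Reached i = s−1 = 1 without hitting −1: 664 is a Miller–Rabin witness and 949 is composite.
The smallest witness among the given bases is 283.

283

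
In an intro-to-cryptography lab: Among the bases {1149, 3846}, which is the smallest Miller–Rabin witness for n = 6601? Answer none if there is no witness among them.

n − 1 = 6600 = 2^3 · 825, so s = 3 and d = 825.
Base 1149: x_0 = 1149^825 mod 6601 = 1149. x_0 is neither 1 nor 6600, so continue squaring. x_1 = 1149^2 mod 6601 = 1. x_1 = 1 but x_0 ≠ ±1, a nontrivial square root of 1 — 1149 is a witness and 6601 is composite.
Base 3846: x_0 = 3846^825 mod 6601 = 4829. x_0 is neither 1 nor 6600, so continue squaring. x_1 = 4829^2 mod 6601 = 4509. x_2 = 4509^2 mod 6601 = 1. x_2 = 1 but x_1 ≠ ±1, a nontrivial square root of 1 — 3846 is a witness and 6601 is composite.
The smallest witness among the given bases is 1149.

1149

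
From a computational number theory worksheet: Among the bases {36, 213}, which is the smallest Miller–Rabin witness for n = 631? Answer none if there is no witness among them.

n − 1 = 630 = 2^1 · 315, so s = 1 and d = 315.
Base 36: x_0 = 36^315 mod 631 = 1. x_0 = 1, so 36 is not a witness.
Base 213: x_0 = 213^315 mod 631 = 630. x_0 = 630 ≡ −1, so 213 is not a witness.
No listed base is a witness for 631.

none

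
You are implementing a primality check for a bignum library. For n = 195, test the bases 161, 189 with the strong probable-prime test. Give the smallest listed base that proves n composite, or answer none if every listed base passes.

161

n − 1 = 194 = 2^1 · 97, so s = 1 and d = 97.
Base 161: x_0 = 161^97 mod 195 = 161. x_0 ∉ {1, 194} and s = 1, so 161 is a Miller–Rabin witness and 195 is composite.
Base 189: x_0 = 189^97 mod 195 = 189. x_0 ∉ {1, 194} and s = 1, so 189 is a Miller–Rabin witness and 195 is composite.
The smallest witness among the given bases is 161.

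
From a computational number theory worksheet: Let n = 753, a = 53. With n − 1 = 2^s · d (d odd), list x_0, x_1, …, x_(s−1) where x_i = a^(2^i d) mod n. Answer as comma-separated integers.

n − 1 = 752 = 2^4 · 47, so s = 4 and d = 47.
x_0 = 53^47 mod 753 = 557.
x_1 = 557^2 mod 753 = 13.
x_2 = 13^2 mod 753 = 169.
x_3 = 169^2 mod 753 = 700.

557, 13, 169, 700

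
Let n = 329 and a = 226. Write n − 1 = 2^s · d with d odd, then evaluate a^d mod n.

n − 1 = 328 = 2^3 · 41, so s = 3 and d = 41.
Repeated squaring mod 329: 226^1 ≡ 226, 226^2 ≡ 81, 226^4 ≡ 310, 226^8 ≡ 32, 226^16 ≡ 37, 226^32 ≡ 53.
41 = 32 + 8 + 1, so 226^41 ≡ 53·32·226 ≡ 11 (mod 329).

11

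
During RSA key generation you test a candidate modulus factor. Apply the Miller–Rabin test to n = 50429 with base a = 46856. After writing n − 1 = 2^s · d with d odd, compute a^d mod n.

n − 1 = 50428 = 2^2 · 12607, so s = 2 and d = 12607.
Repeated squaring mod 50429: 46856^1 ≡ 46856, 46856^2 ≡ 7792, 46856^4 ≡ 49177, 46856^8 ≡ 4205, 46856^16 ≡ 31875, 46856^32 ≡ 22562, 46856^64 ≡ 13518, 46856^128 ≡ 32057, 46856^256 ≡ 9087, 46856^512 ≡ 21296, 46856^1024 ≡ 11619, 46856^2048 ≡ 2728, 46856^4096 ≡ 28921, 46856^8192 ≡ 8847.
12607 = 8192 + 4096 + 256 + 32 + 16 + 8 + 4 + 2 + 1, so 46856^12607 ≡ 8847·28921·9087·22562·31875·4205·49177·7792·46856 ≡ 2757 (mod 50429).

2757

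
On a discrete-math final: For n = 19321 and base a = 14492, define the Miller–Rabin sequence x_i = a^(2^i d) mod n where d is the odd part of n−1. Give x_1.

15847

n − 1 = 19320 = 2^3 · 2415, so s = 3 and d = 2415.
x_0 = 14492^2415 mod 19321 = 7924.
x_1 = 7924^2 mod 19321 = 15847.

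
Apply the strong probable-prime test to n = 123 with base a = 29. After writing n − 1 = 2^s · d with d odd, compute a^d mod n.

53

n − 1 = 122 = 2^1 · 61, so s = 1 and d = 61.
Repeated squaring mod 123: 29^1 ≡ 29, 29^2 ≡ 103, 29^4 ≡ 31, 29^8 ≡ 100, 29^16 ≡ 37, 29^32 ≡ 16.
61 = 32 + 16 + 8 + 4 + 1, so 29^61 ≡ 16·37·100·31·29 ≡ 53 (mod 123).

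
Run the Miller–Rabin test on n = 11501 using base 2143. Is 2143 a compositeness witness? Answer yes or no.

yes

n − 1 = 11500 = 2^2 · 2875, so s = 2 and d = 2875.
x_0 = 2143^2875 mod 11501 = 5860.
x_0 is neither 1 nor 11500, so continue squaring.
x_1 = 5860^2 mod 11501 = 9115.
Reached i = s−1 = 1 without hitting −1: 2143 is a Miller–Rabin witness and 11501 is composite.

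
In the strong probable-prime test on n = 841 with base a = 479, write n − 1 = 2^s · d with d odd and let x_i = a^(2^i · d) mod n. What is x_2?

349

n − 1 = 840 = 2^3 · 105, so s = 3 and d = 105.
x_0 = 479^105 mod 841 = 244.
x_1 = 244^2 mod 841 = 666.
x_2 = 666^2 mod 841 = 349.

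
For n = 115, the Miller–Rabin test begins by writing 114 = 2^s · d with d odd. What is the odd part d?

Halving: 114 → 57; 57 is odd.
So 114 = 2^1 · 57.

57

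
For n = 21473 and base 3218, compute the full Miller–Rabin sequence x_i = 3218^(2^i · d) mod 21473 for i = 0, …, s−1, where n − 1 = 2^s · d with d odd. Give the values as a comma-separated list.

18894, 16084, 9825, 9490, 2338

n − 1 = 21472 = 2^5 · 671, so s = 5 and d = 671.
x_0 = 3218^671 mod 21473 = 18894.
x_1 = 18894^2 mod 21473 = 16084.
x_2 = 16084^2 mod 21473 = 9825.
x_3 = 9825^2 mod 21473 = 9490.
x_4 = 9490^2 mod 21473 = 2338.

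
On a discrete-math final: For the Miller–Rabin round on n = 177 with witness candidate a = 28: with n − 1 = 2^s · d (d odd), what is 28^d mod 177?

85

n − 1 = 176 = 2^4 · 11, so s = 4 and d = 11.
28^11 mod 177 = 85.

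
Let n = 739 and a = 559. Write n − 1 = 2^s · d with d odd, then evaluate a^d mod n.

738

n − 1 = 738 = 2^1 · 369, so s = 1 and d = 369.
559^369 mod 739 = 738.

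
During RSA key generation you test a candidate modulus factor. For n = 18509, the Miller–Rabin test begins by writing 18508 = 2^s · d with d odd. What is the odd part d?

4627

Halving: 18508 → 9254 → 4627; 4627 is odd.
So 18508 = 2^2 · 4627.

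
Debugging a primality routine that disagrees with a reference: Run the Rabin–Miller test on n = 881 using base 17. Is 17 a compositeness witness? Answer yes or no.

no

n − 1 = 880 = 2^4 · 55, so s = 4 and d = 55.
x_0 = 17^55 mod 881 = 583.
x_0 is neither 1 nor 880, so continue squaring.
x_1 = 583^2 mod 881 = 704.
x_2 = 704^2 mod 881 = 494.
x_3 = 494^2 mod 881 = 880.
x_3 ≡ −1, so 17 is not a witness.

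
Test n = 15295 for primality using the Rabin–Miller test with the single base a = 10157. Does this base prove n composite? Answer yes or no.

n − 1 = 15294 = 2^1 · 7647, so s = 1 and d = 7647.
x_0 = 10157^7647 mod 15295 = 3668.
x_0 ∉ {1, 15294} and s = 1, so 10157 is a Miller–Rabin witness and 15295 is composite.

yes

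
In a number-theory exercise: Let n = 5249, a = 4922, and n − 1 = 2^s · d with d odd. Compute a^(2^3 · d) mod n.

n − 1 = 5248 = 2^7 · 41, so s = 7 and d = 41.
Repeated squaring mod 5249: 4922^1 ≡ 4922, 4922^2 ≡ 1949, 4922^4 ≡ 3574, 4922^8 ≡ 2659, 4922^16 ≡ 5127, 4922^32 ≡ 4386.
41 = 32 + 8 + 1, so 4922^41 ≡ 4386·2659·4922 ≡ 1664 (mod 5249).
x_0 = 1664.
x_1 = 1664^2 mod 5249 = 2673.
x_2 = 2673^2 mod 5249 = 1040.
x_3 = 1040^2 mod 5249 = 306.

306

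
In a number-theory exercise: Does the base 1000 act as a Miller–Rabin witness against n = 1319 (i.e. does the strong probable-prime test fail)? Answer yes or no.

no

n − 1 = 1318 = 2^1 · 659, so s = 1 and d = 659.
x_0 = 1000^659 mod 1319 = 1.
x_0 = 1, so 1000 is not a witness.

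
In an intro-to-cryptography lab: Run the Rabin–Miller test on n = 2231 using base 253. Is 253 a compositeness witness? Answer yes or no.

n − 1 = 2230 = 2^1 · 1115, so s = 1 and d = 1115.
x_0 = 253^1115 mod 2231 = 1150.
x_0 ∉ {1, 2230} and s = 1, so 253 is a Miller–Rabin witness and 2231 is composite.

yes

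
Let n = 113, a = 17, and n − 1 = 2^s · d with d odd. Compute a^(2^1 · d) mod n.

95

n − 1 = 112 = 2^4 · 7, so s = 4 and d = 7.
Repeated squaring mod 113: 17^1 ≡ 17, 17^2 ≡ 63, 17^4 ≡ 14.
7 = 4 + 2 + 1, so 17^7 ≡ 14·63·17 ≡ 78 (mod 113).
x_0 = 78.
x_1 = 78^2 mod 113 = 95.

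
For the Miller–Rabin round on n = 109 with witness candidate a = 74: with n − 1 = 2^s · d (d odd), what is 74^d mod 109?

n − 1 = 108 = 2^2 · 27, so s = 2 and d = 27.
74^27 mod 109 = 108.

108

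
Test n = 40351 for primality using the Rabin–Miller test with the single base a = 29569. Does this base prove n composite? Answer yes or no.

n − 1 = 40350 = 2^1 · 20175, so s = 1 and d = 20175.
x_0 = 29569^20175 mod 40351 = 40350.
x_0 = 40350 ≡ −1, so 29569 is not a witness.

no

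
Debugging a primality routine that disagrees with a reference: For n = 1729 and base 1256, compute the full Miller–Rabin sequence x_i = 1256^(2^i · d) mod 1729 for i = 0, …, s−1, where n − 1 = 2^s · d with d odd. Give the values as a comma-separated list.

265, 1065, 1, 1, 1, 1

n − 1 = 1728 = 2^6 · 27, so s = 6 and d = 27.
x_0 = 1256^27 mod 1729 = 265.
x_1 = 265^2 mod 1729 = 1065.
x_2 = 1065^2 mod 1729 = 1.
x_3 = 1^2 mod 1729 = 1.
x_4 = 1^2 mod 1729 = 1.
x_5 = 1^2 mod 1729 = 1.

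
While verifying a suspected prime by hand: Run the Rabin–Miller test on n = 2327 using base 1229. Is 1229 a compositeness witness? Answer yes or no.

yes

n − 1 = 2326 = 2^1 · 1163, so s = 1 and d = 1163.
Repeated squaring mod 2327: 1229^1 ≡ 1229, 1229^2 ≡ 218, 1229^4 ≡ 984, 1229^8 ≡ 224, 1229^16 ≡ 1309, 1229^32 ≡ 809, 1229^64 ≡ 594, 1229^128 ≡ 1459, 1229^256 ≡ 1803, 1229^512 ≡ 2317, 1229^1024 ≡ 100.
1163 = 1024 + 128 + 8 + 2 + 1, so 1229^1163 ≡ 100·1459·224·218·1229 ≡ 249 (mod 2327).
x_0 = 1229^1163 mod 2327 = 249.
x_0 ∉ {1, 2326} and s = 1, so 1229 is a Miller–Rabin witness and 2327 is composite.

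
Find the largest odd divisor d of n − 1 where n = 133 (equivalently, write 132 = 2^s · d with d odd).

33

Halving: 132 → 66 → 33; 33 is odd.
So 132 = 2^2 · 33.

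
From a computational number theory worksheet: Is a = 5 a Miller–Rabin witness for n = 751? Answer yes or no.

n − 1 = 750 = 2^1 · 375, so s = 1 and d = 375.
By repeated squaring, 5^375 ≡ 1 (mod 751).
x_0 = 5^375 mod 751 = 1.
x_0 = 1, so 5 is not a witness.

no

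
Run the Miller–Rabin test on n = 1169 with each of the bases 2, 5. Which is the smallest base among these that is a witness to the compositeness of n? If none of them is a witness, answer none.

n − 1 = 1168 = 2^4 · 73, so s = 4 and d = 73.
Base 2: x_0 = 2^73 mod 1169 = 205. x_0 is neither 1 nor 1168, so continue squaring. x_1 = 205^2 mod 1169 = 1110. x_2 = 1110^2 mod 1169 = 1143. x_3 = 1143^2 mod 1169 = 676. Reached i = s−1 = 3 without hitting −1: 2 is a Miller–Rabin witness and 1169 is composite.
Base 5: x_0 = 5^73 mod 1169 = 614. x_0 is neither 1 nor 1168, so continue squaring. x_1 = 614^2 mod 1169 = 578. x_2 = 578^2 mod 1169 = 919. x_3 = 919^2 mod 1169 = 543. Reached i = s−1 = 3 without hitting −1: 5 is a Miller–Rabin witness and 1169 is composite.
The smallest witness among the given bases is 2.

2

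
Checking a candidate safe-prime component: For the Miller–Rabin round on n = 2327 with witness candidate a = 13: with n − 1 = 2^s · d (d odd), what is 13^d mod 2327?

n − 1 = 2326 = 2^1 · 1163, so s = 1 and d = 1163.
Repeated squaring mod 2327: 13^1 ≡ 13, 13^2 ≡ 169, 13^4 ≡ 637, 13^8 ≡ 871, 13^16 ≡ 39, 13^32 ≡ 1521, 13^64 ≡ 403, 13^128 ≡ 1846, 13^256 ≡ 988, 13^512 ≡ 1131, 13^1024 ≡ 1638.
1163 = 1024 + 128 + 8 + 2 + 1, so 13^1163 ≡ 1638·1846·871·169·13 ≡ 611 (mod 2327).

611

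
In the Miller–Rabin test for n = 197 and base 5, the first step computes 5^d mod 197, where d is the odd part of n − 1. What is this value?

n − 1 = 196 = 2^2 · 49, so s = 2 and d = 49.
By repeated squaring, 5^49 ≡ 183 (mod 197).

183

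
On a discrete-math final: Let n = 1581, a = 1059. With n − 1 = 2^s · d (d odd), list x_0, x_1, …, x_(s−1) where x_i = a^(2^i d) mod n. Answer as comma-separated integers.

1575, 36

n − 1 = 1580 = 2^2 · 395, so s = 2 and d = 395.
x_0 = 1059^395 mod 1581 = 1575.
x_1 = 1575^2 mod 1581 = 36.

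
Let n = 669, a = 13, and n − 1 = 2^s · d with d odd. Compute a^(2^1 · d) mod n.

n − 1 = 668 = 2^2 · 167, so s = 2 and d = 167.
x_0 = 13^167 mod 669 = 310.
x_1 = 310^2 mod 669 = 433.

433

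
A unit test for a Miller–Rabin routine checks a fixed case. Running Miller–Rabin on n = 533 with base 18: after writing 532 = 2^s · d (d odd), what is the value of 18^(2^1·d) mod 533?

n − 1 = 532 = 2^2 · 133, so s = 2 and d = 133.
By repeated squaring, 18^133 ≡ 174 (mod 533).
x_0 = 174.
x_1 = 174^2 mod 533 = 428.

428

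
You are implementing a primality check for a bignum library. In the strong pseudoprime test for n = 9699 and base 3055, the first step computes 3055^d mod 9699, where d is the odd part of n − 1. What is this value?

7549

n − 1 = 9698 = 2^1 · 4849, so s = 1 and d = 4849.
3055^4849 mod 9699 = 7549.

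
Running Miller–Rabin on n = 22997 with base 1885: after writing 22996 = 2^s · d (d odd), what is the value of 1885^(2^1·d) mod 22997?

13195

n − 1 = 22996 = 2^2 · 5749, so s = 2 and d = 5749.
Repeated squaring mod 22997: 1885^1 ≡ 1885, 1885^2 ≡ 11687, 1885^4 ≡ 6786, 1885^8 ≡ 9802, 1885^16 ≡ 20735, 1885^32 ≡ 11310, 1885^64 ≡ 6786, 1885^128 ≡ 9802, 1885^256 ≡ 20735, 1885^512 ≡ 11310, 1885^1024 ≡ 6786, 1885^2048 ≡ 9802, 1885^4096 ≡ 20735.
5749 = 4096 + 1024 + 512 + 64 + 32 + 16 + 4 + 1, so 1885^5749 ≡ 20735·6786·11310·6786·11310·20735·6786·1885 ≡ 17342 (mod 22997).
x_0 = 17342.
x_1 = 17342^2 mod 22997 = 13195.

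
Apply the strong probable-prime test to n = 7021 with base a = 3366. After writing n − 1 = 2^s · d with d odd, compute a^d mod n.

n − 1 = 7020 = 2^2 · 1755, so s = 2 and d = 1755.
Repeated squaring mod 7021: 3366^1 ≡ 3366, 3366^2 ≡ 5083, 3366^4 ≡ 6630, 3366^8 ≡ 5440, 3366^16 ≡ 85, 3366^32 ≡ 204, 3366^64 ≡ 6511, 3366^128 ≡ 323, 3366^256 ≡ 6035, 3366^512 ≡ 3298, 3366^1024 ≡ 1275.
1755 = 1024 + 512 + 128 + 64 + 16 + 8 + 2 + 1, so 3366^1755 ≡ 1275·3298·323·6511·85·5440·5083·3366 ≡ 1700 (mod 7021).

1700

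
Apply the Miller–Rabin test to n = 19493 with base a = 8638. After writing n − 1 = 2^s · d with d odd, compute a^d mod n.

15596

n − 1 = 19492 = 2^2 · 4873, so s = 2 and d = 4873.
Repeated squaring mod 19493: 8638^1 ≡ 8638, 8638^2 ≡ 15333, 8638^4 ≡ 15309, 8638^8 ≡ 1142, 8638^16 ≡ 17626, 8638^32 ≡ 15935, 8638^64 ≡ 8407, 8638^128 ≡ 15524, 8638^256 ≡ 2617, 8638^512 ≡ 6646, 8638^1024 ≡ 17671, 8638^2048 ≡ 5874, 8638^4096 ≡ 1266.
4873 = 4096 + 512 + 256 + 8 + 1, so 8638^4873 ≡ 1266·6646·2617·1142·8638 ≡ 15596 (mod 19493).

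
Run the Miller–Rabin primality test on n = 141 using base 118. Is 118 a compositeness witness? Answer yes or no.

n − 1 = 140 = 2^2 · 35, so s = 2 and d = 35.
By repeated squaring, 118^35 ≡ 121 (mod 141).
x_0 = 118^35 mod 141 = 121.
x_0 is neither 1 nor 140, so continue squaring.
x_1 = 121^2 mod 141 = 118.
Reached i = s−1 = 1 without hitting −1: 118 is a Miller–Rabin witness and 141 is composite.

yes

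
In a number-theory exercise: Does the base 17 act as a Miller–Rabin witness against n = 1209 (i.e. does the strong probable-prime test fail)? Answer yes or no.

yes

n − 1 = 1208 = 2^3 · 151, so s = 3 and d = 151.
x_0 = 17^151 mod 1209 = 17.
x_0 is neither 1 nor 1208, so continue squaring.
x_1 = 17^2 mod 1209 = 289.
x_2 = 289^2 mod 1209 = 100.
Reached i = s−1 = 2 without hitting −1: 17 is a Miller–Rabin witness and 1209 is composite.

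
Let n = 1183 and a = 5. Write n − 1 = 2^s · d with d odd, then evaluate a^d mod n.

n − 1 = 1182 = 2^1 · 591, so s = 1 and d = 591.
By repeated squaring, 5^591 ≡ 489 (mod 1183).

489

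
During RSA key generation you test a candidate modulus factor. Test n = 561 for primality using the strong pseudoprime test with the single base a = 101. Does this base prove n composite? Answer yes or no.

no

n − 1 = 560 = 2^4 · 35, so s = 4 and d = 35.
Repeated squaring mod 561: 101^1 ≡ 101, 101^2 ≡ 103, 101^4 ≡ 511, 101^8 ≡ 256, 101^16 ≡ 460, 101^32 ≡ 103.
35 = 32 + 2 + 1, so 101^35 ≡ 103·103·101 ≡ 560 (mod 561).
x_0 = 101^35 mod 561 = 560.
x_0 = 560 ≡ −1, so 101 is not a witness.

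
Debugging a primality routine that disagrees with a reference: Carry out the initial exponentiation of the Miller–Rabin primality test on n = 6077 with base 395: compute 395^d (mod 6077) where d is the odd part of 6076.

1907

n − 1 = 6076 = 2^2 · 1519, so s = 2 and d = 1519.
395^1519 mod 6077 = 1907.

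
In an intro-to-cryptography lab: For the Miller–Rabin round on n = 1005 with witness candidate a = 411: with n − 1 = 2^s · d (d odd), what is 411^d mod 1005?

426

n − 1 = 1004 = 2^2 · 251, so s = 2 and d = 251.
By repeated squaring, 411^251 ≡ 426 (mod 1005).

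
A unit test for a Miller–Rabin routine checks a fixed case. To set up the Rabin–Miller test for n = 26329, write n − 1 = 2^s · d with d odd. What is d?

3291

Halving: 26328 → 13164 → 6582 → 3291; 3291 is odd.
So 26328 = 2^3 · 3291.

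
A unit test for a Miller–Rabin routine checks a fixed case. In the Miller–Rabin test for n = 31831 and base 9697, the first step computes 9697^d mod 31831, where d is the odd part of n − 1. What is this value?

n − 1 = 31830 = 2^1 · 15915, so s = 1 and d = 15915.
9697^15915 mod 31831 = 3555.

3555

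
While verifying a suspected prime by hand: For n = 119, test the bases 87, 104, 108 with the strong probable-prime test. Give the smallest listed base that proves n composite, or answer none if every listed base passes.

87

n − 1 = 118 = 2^1 · 59, so s = 1 and d = 59.
Base 87: x_0 = 87^59 mod 119 = 110. x_0 ∉ {1, 118} and s = 1, so 87 is a Miller–Rabin witness and 119 is composite.
Base 104: x_0 = 104^59 mod 119 = 76. x_0 ∉ {1, 118} and s = 1, so 104 is a Miller–Rabin witness and 119 is composite.
Base 108: x_0 = 108^59 mod 119 = 5. x_0 ∉ {1, 118} and s = 1, so 108 is a Miller–Rabin witness and 119 is composite.
The smallest witness among the given bases is 87.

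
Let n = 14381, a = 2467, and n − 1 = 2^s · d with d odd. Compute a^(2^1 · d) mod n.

n − 1 = 14380 = 2^2 · 3595, so s = 2 and d = 3595.
x_0 = 2467^3595 mod 14381 = 1465.
x_1 = 1465^2 mod 14381 = 3456.

3456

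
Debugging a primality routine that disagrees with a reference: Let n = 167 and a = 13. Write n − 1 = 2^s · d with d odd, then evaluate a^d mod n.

n − 1 = 166 = 2^1 · 83, so s = 1 and d = 83.
13^83 mod 167 = 166.

166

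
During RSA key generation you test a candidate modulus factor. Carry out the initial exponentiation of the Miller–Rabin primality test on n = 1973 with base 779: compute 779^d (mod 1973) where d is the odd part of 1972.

1

n − 1 = 1972 = 2^2 · 493, so s = 2 and d = 493.
Repeated squaring mod 1973: 779^1 ≡ 779, 779^2 ≡ 1130, 779^4 ≡ 369, 779^8 ≡ 24, 779^16 ≡ 576, 779^32 ≡ 312, 779^64 ≡ 667, 779^128 ≡ 964, 779^256 ≡ 13.
493 = 256 + 128 + 64 + 32 + 8 + 4 + 1, so 779^493 ≡ 13·964·667·312·24·369·779 ≡ 1 (mod 1973).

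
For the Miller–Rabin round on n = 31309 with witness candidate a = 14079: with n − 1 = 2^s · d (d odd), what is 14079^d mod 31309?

n − 1 = 31308 = 2^2 · 7827, so s = 2 and d = 7827.
14079^7827 mod 31309 = 6481.

6481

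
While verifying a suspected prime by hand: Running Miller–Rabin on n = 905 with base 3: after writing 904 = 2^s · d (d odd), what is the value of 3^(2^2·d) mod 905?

371

n − 1 = 904 = 2^3 · 113, so s = 3 and d = 113.
By repeated squaring, 3^113 ≡ 148 (mod 905).
x_0 = 148.
x_1 = 148^2 mod 905 = 184.
x_2 = 184^2 mod 905 = 371.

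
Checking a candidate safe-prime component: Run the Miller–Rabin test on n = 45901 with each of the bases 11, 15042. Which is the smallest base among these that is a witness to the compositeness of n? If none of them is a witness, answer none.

11

n − 1 = 45900 = 2^2 · 11475, so s = 2 and d = 11475.
Base 11: x_0 = 11^11475 mod 45901 = 15244. x_0 is neither 1 nor 45900, so continue squaring. x_1 = 15244^2 mod 45901 = 28674. Reached i = s−1 = 1 without hitting −1: 11 is a Miller–Rabin witness and 45901 is composite.
Base 15042: x_0 = 15042^11475 mod 45901 = 21820. x_0 is neither 1 nor 45900, so continue squaring. x_1 = 21820^2 mod 45901 = 27228. Reached i = s−1 = 1 without hitting −1: 15042 is a Miller–Rabin witness and 45901 is composite.
The smallest witness among the given bases is 11.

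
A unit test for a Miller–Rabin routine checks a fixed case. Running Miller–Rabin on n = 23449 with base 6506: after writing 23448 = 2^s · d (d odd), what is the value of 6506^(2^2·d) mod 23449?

n − 1 = 23448 = 2^3 · 2931, so s = 3 and d = 2931.
x_0 = 6506^2931 mod 23449 = 22293.
x_1 = 22293^2 mod 23449 = 23192.
x_2 = 23192^2 mod 23449 = 19151.

19151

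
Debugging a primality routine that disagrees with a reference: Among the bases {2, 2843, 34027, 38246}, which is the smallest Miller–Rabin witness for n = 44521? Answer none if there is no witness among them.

n − 1 = 44520 = 2^3 · 5565, so s = 3 and d = 5565.
Base 2: x_0 = 2^5565 mod 44521 = 36080. x_0 is neither 1 nor 44520, so continue squaring. x_1 = 36080^2 mod 44521 = 16881. x_2 = 16881^2 mod 44521 = 33761. Reached i = s−1 = 2 without hitting −1: 2 is a Miller–Rabin witness and 44521 is composite.
Base 2843: x_0 = 2843^5565 mod 44521 = 423. x_0 is neither 1 nor 44520, so continue squaring. x_1 = 423^2 mod 44521 = 845. x_2 = 845^2 mod 44521 = 1689. Reached i = s−1 = 2 without hitting −1: 2843 is a Miller–Rabin witness and 44521 is composite.
Base 34027: x_0 = 34027^5565 mod 44521 = 16459. x_0 is neither 1 nor 44520, so continue squaring. x_1 = 16459^2 mod 44521 = 32917. x_2 = 32917^2 mod 44521 = 21312. Reached i = s−1 = 2 without hitting −1: 34027 is a Miller–Rabin witness and 44521 is composite.
Base 38246: x_0 = 38246^5565 mod 44521 = 3588. x_0 is neither 1 nor 44520, so continue squaring. x_1 = 3588^2 mod 44521 = 7175. x_2 = 7175^2 mod 44521 = 14349. Reached i = s−1 = 2 without hitting −1: 38246 is a Miller–Rabin witness and 44521 is composite.
The smallest witness among the given bases is 2.

2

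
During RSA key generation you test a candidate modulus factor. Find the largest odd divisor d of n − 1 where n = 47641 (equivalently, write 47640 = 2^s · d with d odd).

Halving: 47640 → 23820 → 11910 → 5955; 5955 is odd.
So 47640 = 2^3 · 5955.

5955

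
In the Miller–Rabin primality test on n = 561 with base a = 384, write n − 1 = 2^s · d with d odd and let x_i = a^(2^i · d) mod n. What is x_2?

n − 1 = 560 = 2^4 · 35, so s = 4 and d = 35.
Repeated squaring mod 561: 384^1 ≡ 384, 384^2 ≡ 474, 384^4 ≡ 276, 384^8 ≡ 441, 384^16 ≡ 375, 384^32 ≡ 375.
35 = 32 + 2 + 1, so 384^35 ≡ 375·474·384 ≡ 252 (mod 561).
x_0 = 252.
x_1 = 252^2 mod 561 = 111.
x_2 = 111^2 mod 561 = 540.

540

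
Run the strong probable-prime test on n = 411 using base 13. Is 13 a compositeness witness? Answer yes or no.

n − 1 = 410 = 2^1 · 205, so s = 1 and d = 205.
Repeated squaring mod 411: 13^1 ≡ 13, 13^2 ≡ 169, 13^4 ≡ 202, 13^8 ≡ 115, 13^16 ≡ 73, 13^32 ≡ 397, 13^64 ≡ 196, 13^128 ≡ 193.
205 = 128 + 64 + 8 + 4 + 1, so 13^205 ≡ 193·196·115·202·13 ≡ 124 (mod 411).
x_0 = 13^205 mod 411 = 124.
x_0 ∉ {1, 410} and s = 1, so 13 is a Miller–Rabin witness and 411 is composite.

yes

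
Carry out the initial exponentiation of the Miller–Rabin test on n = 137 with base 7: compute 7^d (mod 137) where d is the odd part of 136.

100

n − 1 = 136 = 2^3 · 17, so s = 3 and d = 17.
7^17 mod 137 = 100.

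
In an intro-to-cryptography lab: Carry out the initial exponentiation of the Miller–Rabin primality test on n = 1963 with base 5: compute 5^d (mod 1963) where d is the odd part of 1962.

n − 1 = 1962 = 2^1 · 981, so s = 1 and d = 981.
5^981 mod 1963 = 525.

525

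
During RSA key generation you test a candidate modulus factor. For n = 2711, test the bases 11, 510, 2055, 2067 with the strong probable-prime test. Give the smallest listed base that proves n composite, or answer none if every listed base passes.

none

n − 1 = 2710 = 2^1 · 1355, so s = 1 and d = 1355.
Base 11: x_0 = 11^1355 mod 2711 = 2710. x_0 = 2710 ≡ −1, so 11 is not a witness.
Base 510: x_0 = 510^1355 mod 2711 = 1. x_0 = 1, so 510 is not a witness.
Base 2055: x_0 = 2055^1355 mod 2711 = 2710. x_0 = 2710 ≡ −1, so 2055 is not a witness.
Base 2067: x_0 = 2067^1355 mod 2711 = 1. x_0 = 1, so 2067 is not a witness.
No listed base is a witness for 2711.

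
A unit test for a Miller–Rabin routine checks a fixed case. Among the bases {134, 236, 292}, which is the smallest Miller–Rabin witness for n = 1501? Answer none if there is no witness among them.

n − 1 = 1500 = 2^2 · 375, so s = 2 and d = 375.
Base 134: x_0 = 134^375 mod 1501 = 1. x_0 = 1, so 134 is not a witness.
Base 236: x_0 = 236^375 mod 1501 = 1500. x_0 = 1500 ≡ −1, so 236 is not a witness.
Base 292: x_0 = 292^375 mod 1501 = 1. x_0 = 1, so 292 is not a witness.
No listed base is a witness for 1501.

none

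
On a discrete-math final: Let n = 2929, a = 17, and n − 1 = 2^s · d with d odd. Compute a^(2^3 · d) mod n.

1509

n − 1 = 2928 = 2^4 · 183, so s = 4 and d = 183.
Repeated squaring mod 2929: 17^1 ≡ 17, 17^2 ≡ 289, 17^4 ≡ 1509, 17^8 ≡ 1248, 17^16 ≡ 2205, 17^32 ≡ 2814, 17^64 ≡ 1509, 17^128 ≡ 1248.
183 = 128 + 32 + 16 + 4 + 2 + 1, so 17^183 ≡ 1248·2814·2205·1509·289·17 ≡ 1984 (mod 2929).
x_0 = 1984.
x_1 = 1984^2 mod 2929 = 2609.
x_2 = 2609^2 mod 2929 = 2814.
x_3 = 2814^2 mod 2929 = 1509.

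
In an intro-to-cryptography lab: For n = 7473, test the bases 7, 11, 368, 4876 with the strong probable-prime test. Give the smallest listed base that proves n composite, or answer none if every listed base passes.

n − 1 = 7472 = 2^4 · 467, so s = 4 and d = 467.
Base 7: x_0 = 7^467 mod 7473 = 5179. x_0 is neither 1 nor 7472, so continue squaring. x_1 = 5179^2 mod 7473 = 1444. x_2 = 1444^2 mod 7473 = 169. x_3 = 169^2 mod 7473 = 6142. Reached i = s−1 = 3 without hitting −1: 7 is a Miller–Rabin witness and 7473 is composite.
Base 11: x_0 = 11^467 mod 7473 = 3368. x_0 is neither 1 nor 7472, so continue squaring. x_1 = 3368^2 mod 7473 = 6883. x_2 = 6883^2 mod 7473 = 4342. x_3 = 4342^2 mod 7473 = 6058. Reached i = s−1 = 3 without hitting −1: 11 is a Miller–Rabin witness and 7473 is composite.
Base 368: x_0 = 368^467 mod 7473 = 35. x_0 is neither 1 nor 7472, so continue squaring. x_1 = 35^2 mod 7473 = 1225. x_2 = 1225^2 mod 7473 = 6025. x_3 = 6025^2 mod 7473 = 4264. Reached i = s−1 = 3 without hitting −1: 368 is a Miller–Rabin witness and 7473 is composite.
Base 4876: x_0 = 4876^467 mod 7473 = 7102. x_0 is neither 1 nor 7472, so continue squaring. x_1 = 7102^2 mod 7473 = 3127. x_2 = 3127^2 mod 7473 = 3445. x_3 = 3445^2 mod 7473 = 901. Reached i = s−1 = 3 without hitting −1: 4876 is a Miller–Rabin witness and 7473 is composite.
The smallest witness among the given bases is 7.

7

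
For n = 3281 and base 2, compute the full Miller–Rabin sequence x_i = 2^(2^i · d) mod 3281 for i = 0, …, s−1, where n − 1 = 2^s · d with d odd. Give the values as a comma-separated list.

n − 1 = 3280 = 2^4 · 205, so s = 4 and d = 205.
x_0 = 2^205 mod 3281 = 1630.
x_1 = 1630^2 mod 3281 = 2571.
x_2 = 2571^2 mod 3281 = 2107.
x_3 = 2107^2 mod 3281 = 256.

1630, 2571, 2107, 256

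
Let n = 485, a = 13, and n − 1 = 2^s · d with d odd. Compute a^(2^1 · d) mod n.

219

n − 1 = 484 = 2^2 · 121, so s = 2 and d = 121.
x_0 = 13^121 mod 485 = 383.
x_1 = 383^2 mod 485 = 219.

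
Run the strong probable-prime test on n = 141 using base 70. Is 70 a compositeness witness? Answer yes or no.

n − 1 = 140 = 2^2 · 35, so s = 2 and d = 35.
Repeated squaring mod 141: 70^1 ≡ 70, 70^2 ≡ 106, 70^4 ≡ 97, 70^8 ≡ 103, 70^16 ≡ 34, 70^32 ≡ 28.
35 = 32 + 2 + 1, so 70^35 ≡ 28·106·70 ≡ 67 (mod 141).
x_0 = 70^35 mod 141 = 67.
x_0 is neither 1 nor 140, so continue squaring.
x_1 = 67^2 mod 141 = 118.
Reached i = s−1 = 1 without hitting −1: 70 is a Miller–Rabin witness and 141 is composite.

yes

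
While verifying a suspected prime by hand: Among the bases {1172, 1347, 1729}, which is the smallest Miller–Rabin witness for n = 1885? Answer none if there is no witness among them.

n − 1 = 1884 = 2^2 · 471, so s = 2 and d = 471.
Base 1172: x_0 = 1172^471 mod 1885 = 1438. x_0 is neither 1 nor 1884, so continue squaring. x_1 = 1438^2 mod 1885 = 1884. x_1 ≡ −1, so 1172 is not a witness.
Base 1347: x_0 = 1347^471 mod 1885 = 1513. x_0 is neither 1 nor 1884, so continue squaring. x_1 = 1513^2 mod 1885 = 779. Reached i = s−1 = 1 without hitting −1: 1347 is a Miller–Rabin witness and 1885 is composite.
Base 1729: x_0 = 1729^471 mod 1885 = 234. x_0 is neither 1 nor 1884, so continue squaring. x_1 = 234^2 mod 1885 = 91. Reached i = s−1 = 1 without hitting −1: 1729 is a Miller–Rabin witness and 1885 is composite.
The smallest witness among the given bases is 1347.

1347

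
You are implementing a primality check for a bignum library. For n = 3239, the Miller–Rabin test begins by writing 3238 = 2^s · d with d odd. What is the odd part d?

Halving: 3238 → 1619; 1619 is odd.
So 3238 = 2^1 · 1619.

1619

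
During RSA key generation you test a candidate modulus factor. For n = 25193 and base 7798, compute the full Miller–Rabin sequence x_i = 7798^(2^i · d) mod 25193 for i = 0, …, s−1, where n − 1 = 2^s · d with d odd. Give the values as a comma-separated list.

n − 1 = 25192 = 2^3 · 3149, so s = 3 and d = 3149.
x_0 = 7798^3149 mod 25193 = 22015.
x_1 = 22015^2 mod 25193 = 22484.
x_2 = 22484^2 mod 25193 = 7518.

22015, 22484, 7518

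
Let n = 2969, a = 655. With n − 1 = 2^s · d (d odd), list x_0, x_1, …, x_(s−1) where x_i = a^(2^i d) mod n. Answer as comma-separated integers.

n − 1 = 2968 = 2^3 · 371, so s = 3 and d = 371.
x_0 = 655^371 mod 2969 = 2425.
x_1 = 2425^2 mod 2969 = 2005.
x_2 = 2005^2 mod 2969 = 2968.

2425, 2005, 2968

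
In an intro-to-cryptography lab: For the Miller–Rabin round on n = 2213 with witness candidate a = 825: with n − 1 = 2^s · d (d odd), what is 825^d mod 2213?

1

n − 1 = 2212 = 2^2 · 553, so s = 2 and d = 553.
By repeated squaring, 825^553 ≡ 1 (mod 2213).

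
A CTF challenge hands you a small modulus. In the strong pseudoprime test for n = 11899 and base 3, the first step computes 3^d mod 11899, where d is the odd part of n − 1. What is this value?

n − 1 = 11898 = 2^1 · 5949, so s = 1 and d = 5949.
By repeated squaring, 3^5949 ≡ 1871 (mod 11899).

1871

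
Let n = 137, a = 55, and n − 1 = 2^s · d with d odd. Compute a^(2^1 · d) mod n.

100

n − 1 = 136 = 2^3 · 17, so s = 3 and d = 17.
x_0 = 55^17 mod 137 = 10.
x_1 = 10^2 mod 137 = 100.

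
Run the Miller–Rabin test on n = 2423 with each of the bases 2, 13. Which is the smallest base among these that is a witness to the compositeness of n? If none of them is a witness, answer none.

n − 1 = 2422 = 2^1 · 1211, so s = 1 and d = 1211.
Base 2: x_0 = 2^1211 mod 2423 = 1. x_0 = 1, so 2 is not a witness.
Base 13: x_0 = 13^1211 mod 2423 = 2422. x_0 = 2422 ≡ −1, so 13 is not a witness.
No listed base is a witness for 2423.

none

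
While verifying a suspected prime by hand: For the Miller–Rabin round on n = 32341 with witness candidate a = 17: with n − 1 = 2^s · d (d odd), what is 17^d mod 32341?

n − 1 = 32340 = 2^2 · 8085, so s = 2 and d = 8085.
By repeated squaring, 17^8085 ≡ 12627 (mod 32341).

12627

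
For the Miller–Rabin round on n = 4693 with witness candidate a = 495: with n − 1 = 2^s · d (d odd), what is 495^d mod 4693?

2224

n − 1 = 4692 = 2^2 · 1173, so s = 2 and d = 1173.
By repeated squaring, 495^1173 ≡ 2224 (mod 4693).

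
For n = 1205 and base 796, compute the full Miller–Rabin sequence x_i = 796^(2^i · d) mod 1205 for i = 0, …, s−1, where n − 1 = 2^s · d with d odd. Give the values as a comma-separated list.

871, 696

n − 1 = 1204 = 2^2 · 301, so s = 2 and d = 301.
x_0 = 796^301 mod 1205 = 871.
x_1 = 871^2 mod 1205 = 696.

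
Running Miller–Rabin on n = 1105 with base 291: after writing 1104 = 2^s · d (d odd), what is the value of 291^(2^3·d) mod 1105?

1

n − 1 = 1104 = 2^4 · 69, so s = 4 and d = 69.
Repeated squaring mod 1105: 291^1 ≡ 291, 291^2 ≡ 701, 291^4 ≡ 781, 291^8 ≡ 1, 291^16 ≡ 1, 291^32 ≡ 1, 291^64 ≡ 1.
69 = 64 + 4 + 1, so 291^69 ≡ 1·781·291 ≡ 746 (mod 1105).
x_0 = 746.
x_1 = 746^2 mod 1105 = 701.
x_2 = 701^2 mod 1105 = 781.
x_3 = 781^2 mod 1105 = 1.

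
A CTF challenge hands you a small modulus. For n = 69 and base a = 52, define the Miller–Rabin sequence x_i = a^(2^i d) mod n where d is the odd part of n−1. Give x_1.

n − 1 = 68 = 2^2 · 17, so s = 2 and d = 17.
Repeated squaring mod 69: 52^1 ≡ 52, 52^2 ≡ 13, 52^4 ≡ 31, 52^8 ≡ 64, 52^16 ≡ 25.
17 = 16 + 1, so 52^17 ≡ 25·52 ≡ 58 (mod 69).
x_0 = 58.
x_1 = 58^2 mod 69 = 52.

52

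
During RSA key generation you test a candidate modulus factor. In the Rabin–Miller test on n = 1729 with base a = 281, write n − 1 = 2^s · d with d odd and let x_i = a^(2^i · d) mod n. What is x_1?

1065

n − 1 = 1728 = 2^6 · 27, so s = 6 and d = 27.
x_0 = 281^27 mod 1729 = 512.
x_1 = 512^2 mod 1729 = 1065.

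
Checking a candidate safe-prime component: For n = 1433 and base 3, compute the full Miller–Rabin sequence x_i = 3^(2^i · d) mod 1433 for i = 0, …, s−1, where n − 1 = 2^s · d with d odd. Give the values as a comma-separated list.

1091, 891, 1432

n − 1 = 1432 = 2^3 · 179, so s = 3 and d = 179.
x_0 = 3^179 mod 1433 = 1091.
x_1 = 1091^2 mod 1433 = 891.
x_2 = 891^2 mod 1433 = 1432.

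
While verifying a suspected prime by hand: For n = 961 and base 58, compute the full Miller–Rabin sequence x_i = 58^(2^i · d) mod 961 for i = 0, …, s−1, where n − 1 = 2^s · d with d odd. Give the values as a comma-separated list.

526, 869, 776, 590, 218, 435

n − 1 = 960 = 2^6 · 15, so s = 6 and d = 15.
x_0 = 58^15 mod 961 = 526.
x_1 = 526^2 mod 961 = 869.
x_2 = 869^2 mod 961 = 776.
x_3 = 776^2 mod 961 = 590.
x_4 = 590^2 mod 961 = 218.
x_5 = 218^2 mod 961 = 435.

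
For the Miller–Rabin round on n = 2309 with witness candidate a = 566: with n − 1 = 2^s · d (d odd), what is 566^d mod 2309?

2308

n − 1 = 2308 = 2^2 · 577, so s = 2 and d = 577.
Repeated squaring mod 2309: 566^1 ≡ 566, 566^2 ≡ 1714, 566^4 ≡ 748, 566^8 ≡ 726, 566^16 ≡ 624, 566^32 ≡ 1464, 566^64 ≡ 544, 566^128 ≡ 384, 566^256 ≡ 1989, 566^512 ≡ 804.
577 = 512 + 64 + 1, so 566^577 ≡ 804·544·566 ≡ 2308 (mod 2309).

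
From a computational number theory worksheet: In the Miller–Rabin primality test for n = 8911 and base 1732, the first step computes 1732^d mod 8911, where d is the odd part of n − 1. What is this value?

n − 1 = 8910 = 2^1 · 4455, so s = 1 and d = 4455.
By repeated squaring, 1732^4455 ≡ 8910 (mod 8911).

8910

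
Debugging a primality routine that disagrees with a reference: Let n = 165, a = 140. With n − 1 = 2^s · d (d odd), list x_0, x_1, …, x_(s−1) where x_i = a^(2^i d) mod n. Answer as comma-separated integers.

n − 1 = 164 = 2^2 · 41, so s = 2 and d = 41.
x_0 = 140^41 mod 165 = 140.
x_1 = 140^2 mod 165 = 130.

140, 130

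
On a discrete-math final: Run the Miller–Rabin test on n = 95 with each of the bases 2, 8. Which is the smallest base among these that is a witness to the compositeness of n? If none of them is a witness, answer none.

n − 1 = 94 = 2^1 · 47, so s = 1 and d = 47.
Base 2: x_0 = 2^47 mod 95 = 53. x_0 ∉ {1, 94} and s = 1, so 2 is a Miller–Rabin witness and 95 is composite.
Base 8: x_0 = 8^47 mod 95 = 12. x_0 ∉ {1, 94} and s = 1, so 8 is a Miller–Rabin witness and 95 is composite.
The smallest witness among the given bases is 2.

2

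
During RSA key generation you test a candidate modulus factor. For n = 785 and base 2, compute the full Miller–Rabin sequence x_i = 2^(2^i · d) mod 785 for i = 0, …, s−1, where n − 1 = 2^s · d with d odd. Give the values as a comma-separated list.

687, 184, 101, 781

n − 1 = 784 = 2^4 · 49, so s = 4 and d = 49.
x_0 = 2^49 mod 785 = 687.
x_1 = 687^2 mod 785 = 184.
x_2 = 184^2 mod 785 = 101.
x_3 = 101^2 mod 785 = 781.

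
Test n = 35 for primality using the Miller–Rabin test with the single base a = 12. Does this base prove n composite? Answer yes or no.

yes

n − 1 = 34 = 2^1 · 17, so s = 1 and d = 17.
x_0 = 12^17 mod 35 = 17.
x_0 ∉ {1, 34} and s = 1, so 12 is a Miller–Rabin witness and 35 is composite.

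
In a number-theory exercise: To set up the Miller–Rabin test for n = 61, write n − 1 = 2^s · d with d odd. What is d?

15

Halving: 60 → 30 → 15; 15 is odd.
So 60 = 2^2 · 15.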